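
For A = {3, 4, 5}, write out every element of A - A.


A - A = {a - a' : a, a' ∈ A}.
Compute a - a' for each ordered pair (a, a'):
a = 3: 3-3=0, 3-4=-1, 3-5=-2
a = 4: 4-3=1, 4-4=0, 4-5=-1
a = 5: 5-3=2, 5-4=1, 5-5=0
Collecting distinct values (and noting 0 appears from a-a):
A - A = {-2, -1, 0, 1, 2}
|A - A| = 5

A - A = {-2, -1, 0, 1, 2}


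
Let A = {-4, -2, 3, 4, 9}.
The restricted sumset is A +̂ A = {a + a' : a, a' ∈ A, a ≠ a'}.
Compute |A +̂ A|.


Restricted sumset: A +̂ A = {a + a' : a ∈ A, a' ∈ A, a ≠ a'}.
Equivalently, take A + A and drop any sum 2a that is achievable ONLY as a + a for a ∈ A (i.e. sums representable only with equal summands).
Enumerate pairs (a, a') with a < a' (symmetric, so each unordered pair gives one sum; this covers all a ≠ a'):
  -4 + -2 = -6
  -4 + 3 = -1
  -4 + 4 = 0
  -4 + 9 = 5
  -2 + 3 = 1
  -2 + 4 = 2
  -2 + 9 = 7
  3 + 4 = 7
  3 + 9 = 12
  4 + 9 = 13
Collected distinct sums: {-6, -1, 0, 1, 2, 5, 7, 12, 13}
|A +̂ A| = 9
(Reference bound: |A +̂ A| ≥ 2|A| - 3 for |A| ≥ 2, with |A| = 5 giving ≥ 7.)

|A +̂ A| = 9


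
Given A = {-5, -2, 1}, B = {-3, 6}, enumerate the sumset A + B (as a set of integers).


A + B = {a + b : a ∈ A, b ∈ B}.
Enumerate all |A|·|B| = 3·2 = 6 pairs (a, b) and collect distinct sums.
a = -5: -5+-3=-8, -5+6=1
a = -2: -2+-3=-5, -2+6=4
a = 1: 1+-3=-2, 1+6=7
Collecting distinct sums: A + B = {-8, -5, -2, 1, 4, 7}
|A + B| = 6

A + B = {-8, -5, -2, 1, 4, 7}


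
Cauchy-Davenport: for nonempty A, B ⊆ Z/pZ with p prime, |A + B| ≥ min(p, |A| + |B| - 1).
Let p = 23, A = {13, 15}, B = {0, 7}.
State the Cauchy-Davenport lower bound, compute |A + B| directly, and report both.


Cauchy-Davenport: |A + B| ≥ min(p, |A| + |B| - 1) for A, B nonempty in Z/pZ.
|A| = 2, |B| = 2, p = 23.
CD lower bound = min(23, 2 + 2 - 1) = min(23, 3) = 3.
Compute A + B mod 23 directly:
a = 13: 13+0=13, 13+7=20
a = 15: 15+0=15, 15+7=22
A + B = {13, 15, 20, 22}, so |A + B| = 4.
Verify: 4 ≥ 3? Yes ✓.

CD lower bound = 3, actual |A + B| = 4.


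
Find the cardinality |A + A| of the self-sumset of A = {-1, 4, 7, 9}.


A + A = {a + a' : a, a' ∈ A}; |A| = 4.
General bounds: 2|A| - 1 ≤ |A + A| ≤ |A|(|A|+1)/2, i.e. 7 ≤ |A + A| ≤ 10.
Lower bound 2|A|-1 is attained iff A is an arithmetic progression.
Enumerate sums a + a' for a ≤ a' (symmetric, so this suffices):
a = -1: -1+-1=-2, -1+4=3, -1+7=6, -1+9=8
a = 4: 4+4=8, 4+7=11, 4+9=13
a = 7: 7+7=14, 7+9=16
a = 9: 9+9=18
Distinct sums: {-2, 3, 6, 8, 11, 13, 14, 16, 18}
|A + A| = 9

|A + A| = 9


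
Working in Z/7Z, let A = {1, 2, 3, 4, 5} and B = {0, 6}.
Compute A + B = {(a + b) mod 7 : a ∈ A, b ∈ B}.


Work in Z/7Z: reduce every sum a + b modulo 7.
Enumerate all 10 pairs:
a = 1: 1+0=1, 1+6=0
a = 2: 2+0=2, 2+6=1
a = 3: 3+0=3, 3+6=2
a = 4: 4+0=4, 4+6=3
a = 5: 5+0=5, 5+6=4
Distinct residues collected: {0, 1, 2, 3, 4, 5}
|A + B| = 6 (out of 7 total residues).

A + B = {0, 1, 2, 3, 4, 5}


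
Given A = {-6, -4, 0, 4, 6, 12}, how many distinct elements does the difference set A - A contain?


A - A = {a - a' : a, a' ∈ A}; |A| = 6.
Bounds: 2|A|-1 ≤ |A - A| ≤ |A|² - |A| + 1, i.e. 11 ≤ |A - A| ≤ 31.
Note: 0 ∈ A - A always (from a - a). The set is symmetric: if d ∈ A - A then -d ∈ A - A.
Enumerate nonzero differences d = a - a' with a > a' (then include -d):
Positive differences: {2, 4, 6, 8, 10, 12, 16, 18}
Full difference set: {0} ∪ (positive diffs) ∪ (negative diffs).
|A - A| = 1 + 2·8 = 17 (matches direct enumeration: 17).

|A - A| = 17


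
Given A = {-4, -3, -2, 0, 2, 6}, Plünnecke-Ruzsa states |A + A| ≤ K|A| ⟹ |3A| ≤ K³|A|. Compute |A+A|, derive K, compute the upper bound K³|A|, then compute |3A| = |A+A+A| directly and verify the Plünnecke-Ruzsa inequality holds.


|A| = 6.
Step 1: Compute A + A by enumerating all 36 pairs.
A + A = {-8, -7, -6, -5, -4, -3, -2, -1, 0, 2, 3, 4, 6, 8, 12}, so |A + A| = 15.
Step 2: Doubling constant K = |A + A|/|A| = 15/6 = 15/6 ≈ 2.5000.
Step 3: Plünnecke-Ruzsa gives |3A| ≤ K³·|A| = (2.5000)³ · 6 ≈ 93.7500.
Step 4: Compute 3A = A + A + A directly by enumerating all triples (a,b,c) ∈ A³; |3A| = 25.
Step 5: Check 25 ≤ 93.7500? Yes ✓.

K = 15/6, Plünnecke-Ruzsa bound K³|A| ≈ 93.7500, |3A| = 25, inequality holds.


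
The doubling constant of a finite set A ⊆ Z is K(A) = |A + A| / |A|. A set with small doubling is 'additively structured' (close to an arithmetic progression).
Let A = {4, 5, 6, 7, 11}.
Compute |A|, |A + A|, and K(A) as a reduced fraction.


|A| = 5.
Compute A + A by enumerating all 25 pairs.
A + A = {8, 9, 10, 11, 12, 13, 14, 15, 16, 17, 18, 22}, so |A + A| = 12.
K = |A + A| / |A| = 12/5 (already in lowest terms) ≈ 2.4000.
Reference: AP of size 5 gives K = 9/5 ≈ 1.8000; a fully generic set of size 5 gives K ≈ 3.0000.

|A| = 5, |A + A| = 12, K = 12/5.


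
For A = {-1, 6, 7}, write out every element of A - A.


A - A = {a - a' : a, a' ∈ A}.
Compute a - a' for each ordered pair (a, a'):
a = -1: -1--1=0, -1-6=-7, -1-7=-8
a = 6: 6--1=7, 6-6=0, 6-7=-1
a = 7: 7--1=8, 7-6=1, 7-7=0
Collecting distinct values (and noting 0 appears from a-a):
A - A = {-8, -7, -1, 0, 1, 7, 8}
|A - A| = 7

A - A = {-8, -7, -1, 0, 1, 7, 8}


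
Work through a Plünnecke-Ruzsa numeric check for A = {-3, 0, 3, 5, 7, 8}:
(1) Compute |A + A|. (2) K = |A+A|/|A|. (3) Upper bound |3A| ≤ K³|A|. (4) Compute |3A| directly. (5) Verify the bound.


|A| = 6.
Step 1: Compute A + A by enumerating all 36 pairs.
A + A = {-6, -3, 0, 2, 3, 4, 5, 6, 7, 8, 10, 11, 12, 13, 14, 15, 16}, so |A + A| = 17.
Step 2: Doubling constant K = |A + A|/|A| = 17/6 = 17/6 ≈ 2.8333.
Step 3: Plünnecke-Ruzsa gives |3A| ≤ K³·|A| = (2.8333)³ · 6 ≈ 136.4722.
Step 4: Compute 3A = A + A + A directly by enumerating all triples (a,b,c) ∈ A³; |3A| = 29.
Step 5: Check 29 ≤ 136.4722? Yes ✓.

K = 17/6, Plünnecke-Ruzsa bound K³|A| ≈ 136.4722, |3A| = 29, inequality holds.


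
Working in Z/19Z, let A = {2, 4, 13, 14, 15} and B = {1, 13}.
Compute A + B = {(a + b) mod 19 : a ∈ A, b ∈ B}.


Work in Z/19Z: reduce every sum a + b modulo 19.
Enumerate all 10 pairs:
a = 2: 2+1=3, 2+13=15
a = 4: 4+1=5, 4+13=17
a = 13: 13+1=14, 13+13=7
a = 14: 14+1=15, 14+13=8
a = 15: 15+1=16, 15+13=9
Distinct residues collected: {3, 5, 7, 8, 9, 14, 15, 16, 17}
|A + B| = 9 (out of 19 total residues).

A + B = {3, 5, 7, 8, 9, 14, 15, 16, 17}


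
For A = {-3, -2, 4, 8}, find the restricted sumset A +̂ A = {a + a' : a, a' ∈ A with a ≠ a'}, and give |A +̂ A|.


Restricted sumset: A +̂ A = {a + a' : a ∈ A, a' ∈ A, a ≠ a'}.
Equivalently, take A + A and drop any sum 2a that is achievable ONLY as a + a for a ∈ A (i.e. sums representable only with equal summands).
Enumerate pairs (a, a') with a < a' (symmetric, so each unordered pair gives one sum; this covers all a ≠ a'):
  -3 + -2 = -5
  -3 + 4 = 1
  -3 + 8 = 5
  -2 + 4 = 2
  -2 + 8 = 6
  4 + 8 = 12
Collected distinct sums: {-5, 1, 2, 5, 6, 12}
|A +̂ A| = 6
(Reference bound: |A +̂ A| ≥ 2|A| - 3 for |A| ≥ 2, with |A| = 4 giving ≥ 5.)

|A +̂ A| = 6


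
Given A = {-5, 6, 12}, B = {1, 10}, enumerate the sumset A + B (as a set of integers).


A + B = {a + b : a ∈ A, b ∈ B}.
Enumerate all |A|·|B| = 3·2 = 6 pairs (a, b) and collect distinct sums.
a = -5: -5+1=-4, -5+10=5
a = 6: 6+1=7, 6+10=16
a = 12: 12+1=13, 12+10=22
Collecting distinct sums: A + B = {-4, 5, 7, 13, 16, 22}
|A + B| = 6

A + B = {-4, 5, 7, 13, 16, 22}


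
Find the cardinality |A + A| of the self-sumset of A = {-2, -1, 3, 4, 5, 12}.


A + A = {a + a' : a, a' ∈ A}; |A| = 6.
General bounds: 2|A| - 1 ≤ |A + A| ≤ |A|(|A|+1)/2, i.e. 11 ≤ |A + A| ≤ 21.
Lower bound 2|A|-1 is attained iff A is an arithmetic progression.
Enumerate sums a + a' for a ≤ a' (symmetric, so this suffices):
a = -2: -2+-2=-4, -2+-1=-3, -2+3=1, -2+4=2, -2+5=3, -2+12=10
a = -1: -1+-1=-2, -1+3=2, -1+4=3, -1+5=4, -1+12=11
a = 3: 3+3=6, 3+4=7, 3+5=8, 3+12=15
a = 4: 4+4=8, 4+5=9, 4+12=16
a = 5: 5+5=10, 5+12=17
a = 12: 12+12=24
Distinct sums: {-4, -3, -2, 1, 2, 3, 4, 6, 7, 8, 9, 10, 11, 15, 16, 17, 24}
|A + A| = 17

|A + A| = 17


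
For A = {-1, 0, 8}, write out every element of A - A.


A - A = {a - a' : a, a' ∈ A}.
Compute a - a' for each ordered pair (a, a'):
a = -1: -1--1=0, -1-0=-1, -1-8=-9
a = 0: 0--1=1, 0-0=0, 0-8=-8
a = 8: 8--1=9, 8-0=8, 8-8=0
Collecting distinct values (and noting 0 appears from a-a):
A - A = {-9, -8, -1, 0, 1, 8, 9}
|A - A| = 7

A - A = {-9, -8, -1, 0, 1, 8, 9}


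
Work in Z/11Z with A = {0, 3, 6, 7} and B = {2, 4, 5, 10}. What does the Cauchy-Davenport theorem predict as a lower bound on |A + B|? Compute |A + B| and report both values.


Cauchy-Davenport: |A + B| ≥ min(p, |A| + |B| - 1) for A, B nonempty in Z/pZ.
|A| = 4, |B| = 4, p = 11.
CD lower bound = min(11, 4 + 4 - 1) = min(11, 7) = 7.
Compute A + B mod 11 directly:
a = 0: 0+2=2, 0+4=4, 0+5=5, 0+10=10
a = 3: 3+2=5, 3+4=7, 3+5=8, 3+10=2
a = 6: 6+2=8, 6+4=10, 6+5=0, 6+10=5
a = 7: 7+2=9, 7+4=0, 7+5=1, 7+10=6
A + B = {0, 1, 2, 4, 5, 6, 7, 8, 9, 10}, so |A + B| = 10.
Verify: 10 ≥ 7? Yes ✓.

CD lower bound = 7, actual |A + B| = 10.


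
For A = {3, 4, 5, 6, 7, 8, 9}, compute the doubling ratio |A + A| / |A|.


|A| = 7.
Compute A + A by enumerating all 49 pairs.
A + A = {6, 7, 8, 9, 10, 11, 12, 13, 14, 15, 16, 17, 18}, so |A + A| = 13.
K = |A + A| / |A| = 13/7 (already in lowest terms) ≈ 1.8571.
Reference: AP of size 7 gives K = 13/7 ≈ 1.8571; a fully generic set of size 7 gives K ≈ 4.0000.

|A| = 7, |A + A| = 13, K = 13/7.


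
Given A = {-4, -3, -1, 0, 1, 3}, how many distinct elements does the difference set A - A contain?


A - A = {a - a' : a, a' ∈ A}; |A| = 6.
Bounds: 2|A|-1 ≤ |A - A| ≤ |A|² - |A| + 1, i.e. 11 ≤ |A - A| ≤ 31.
Note: 0 ∈ A - A always (from a - a). The set is symmetric: if d ∈ A - A then -d ∈ A - A.
Enumerate nonzero differences d = a - a' with a > a' (then include -d):
Positive differences: {1, 2, 3, 4, 5, 6, 7}
Full difference set: {0} ∪ (positive diffs) ∪ (negative diffs).
|A - A| = 1 + 2·7 = 15 (matches direct enumeration: 15).

|A - A| = 15


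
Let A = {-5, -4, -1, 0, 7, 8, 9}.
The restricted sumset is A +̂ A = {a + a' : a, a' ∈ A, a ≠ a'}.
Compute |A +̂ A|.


Restricted sumset: A +̂ A = {a + a' : a ∈ A, a' ∈ A, a ≠ a'}.
Equivalently, take A + A and drop any sum 2a that is achievable ONLY as a + a for a ∈ A (i.e. sums representable only with equal summands).
Enumerate pairs (a, a') with a < a' (symmetric, so each unordered pair gives one sum; this covers all a ≠ a'):
  -5 + -4 = -9
  -5 + -1 = -6
  -5 + 0 = -5
  -5 + 7 = 2
  -5 + 8 = 3
  -5 + 9 = 4
  -4 + -1 = -5
  -4 + 0 = -4
  -4 + 7 = 3
  -4 + 8 = 4
  -4 + 9 = 5
  -1 + 0 = -1
  -1 + 7 = 6
  -1 + 8 = 7
  -1 + 9 = 8
  0 + 7 = 7
  0 + 8 = 8
  0 + 9 = 9
  7 + 8 = 15
  7 + 9 = 16
  8 + 9 = 17
Collected distinct sums: {-9, -6, -5, -4, -1, 2, 3, 4, 5, 6, 7, 8, 9, 15, 16, 17}
|A +̂ A| = 16
(Reference bound: |A +̂ A| ≥ 2|A| - 3 for |A| ≥ 2, with |A| = 7 giving ≥ 11.)

|A +̂ A| = 16


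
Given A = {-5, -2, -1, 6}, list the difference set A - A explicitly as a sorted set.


A - A = {a - a' : a, a' ∈ A}.
Compute a - a' for each ordered pair (a, a'):
a = -5: -5--5=0, -5--2=-3, -5--1=-4, -5-6=-11
a = -2: -2--5=3, -2--2=0, -2--1=-1, -2-6=-8
a = -1: -1--5=4, -1--2=1, -1--1=0, -1-6=-7
a = 6: 6--5=11, 6--2=8, 6--1=7, 6-6=0
Collecting distinct values (and noting 0 appears from a-a):
A - A = {-11, -8, -7, -4, -3, -1, 0, 1, 3, 4, 7, 8, 11}
|A - A| = 13

A - A = {-11, -8, -7, -4, -3, -1, 0, 1, 3, 4, 7, 8, 11}


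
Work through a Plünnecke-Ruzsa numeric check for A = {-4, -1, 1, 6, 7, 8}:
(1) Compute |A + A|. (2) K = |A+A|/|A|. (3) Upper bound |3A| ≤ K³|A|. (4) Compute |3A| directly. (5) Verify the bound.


|A| = 6.
Step 1: Compute A + A by enumerating all 36 pairs.
A + A = {-8, -5, -3, -2, 0, 2, 3, 4, 5, 6, 7, 8, 9, 12, 13, 14, 15, 16}, so |A + A| = 18.
Step 2: Doubling constant K = |A + A|/|A| = 18/6 = 18/6 ≈ 3.0000.
Step 3: Plünnecke-Ruzsa gives |3A| ≤ K³·|A| = (3.0000)³ · 6 ≈ 162.0000.
Step 4: Compute 3A = A + A + A directly by enumerating all triples (a,b,c) ∈ A³; |3A| = 33.
Step 5: Check 33 ≤ 162.0000? Yes ✓.

K = 18/6, Plünnecke-Ruzsa bound K³|A| ≈ 162.0000, |3A| = 33, inequality holds.


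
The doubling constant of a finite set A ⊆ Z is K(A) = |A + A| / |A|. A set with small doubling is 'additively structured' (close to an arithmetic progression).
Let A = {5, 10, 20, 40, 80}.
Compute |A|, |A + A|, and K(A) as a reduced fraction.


|A| = 5.
Compute A + A by enumerating all 25 pairs.
A + A = {10, 15, 20, 25, 30, 40, 45, 50, 60, 80, 85, 90, 100, 120, 160}, so |A + A| = 15.
K = |A + A| / |A| = 15/5 = 3/1 ≈ 3.0000.
Reference: AP of size 5 gives K = 9/5 ≈ 1.8000; a fully generic set of size 5 gives K ≈ 3.0000.

|A| = 5, |A + A| = 15, K = 15/5 = 3/1.


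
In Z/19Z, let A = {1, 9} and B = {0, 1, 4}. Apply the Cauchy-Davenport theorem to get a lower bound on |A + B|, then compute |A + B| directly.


Cauchy-Davenport: |A + B| ≥ min(p, |A| + |B| - 1) for A, B nonempty in Z/pZ.
|A| = 2, |B| = 3, p = 19.
CD lower bound = min(19, 2 + 3 - 1) = min(19, 4) = 4.
Compute A + B mod 19 directly:
a = 1: 1+0=1, 1+1=2, 1+4=5
a = 9: 9+0=9, 9+1=10, 9+4=13
A + B = {1, 2, 5, 9, 10, 13}, so |A + B| = 6.
Verify: 6 ≥ 4? Yes ✓.

CD lower bound = 4, actual |A + B| = 6.


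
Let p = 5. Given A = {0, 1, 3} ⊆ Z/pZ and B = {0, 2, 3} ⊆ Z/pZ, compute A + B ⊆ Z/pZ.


Work in Z/5Z: reduce every sum a + b modulo 5.
Enumerate all 9 pairs:
a = 0: 0+0=0, 0+2=2, 0+3=3
a = 1: 1+0=1, 1+2=3, 1+3=4
a = 3: 3+0=3, 3+2=0, 3+3=1
Distinct residues collected: {0, 1, 2, 3, 4}
|A + B| = 5 (out of 5 total residues).

A + B = {0, 1, 2, 3, 4}


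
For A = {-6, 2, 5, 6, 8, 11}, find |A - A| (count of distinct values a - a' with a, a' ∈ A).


A - A = {a - a' : a, a' ∈ A}; |A| = 6.
Bounds: 2|A|-1 ≤ |A - A| ≤ |A|² - |A| + 1, i.e. 11 ≤ |A - A| ≤ 31.
Note: 0 ∈ A - A always (from a - a). The set is symmetric: if d ∈ A - A then -d ∈ A - A.
Enumerate nonzero differences d = a - a' with a > a' (then include -d):
Positive differences: {1, 2, 3, 4, 5, 6, 8, 9, 11, 12, 14, 17}
Full difference set: {0} ∪ (positive diffs) ∪ (negative diffs).
|A - A| = 1 + 2·12 = 25 (matches direct enumeration: 25).

|A - A| = 25


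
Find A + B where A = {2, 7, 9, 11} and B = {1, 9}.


A + B = {a + b : a ∈ A, b ∈ B}.
Enumerate all |A|·|B| = 4·2 = 8 pairs (a, b) and collect distinct sums.
a = 2: 2+1=3, 2+9=11
a = 7: 7+1=8, 7+9=16
a = 9: 9+1=10, 9+9=18
a = 11: 11+1=12, 11+9=20
Collecting distinct sums: A + B = {3, 8, 10, 11, 12, 16, 18, 20}
|A + B| = 8

A + B = {3, 8, 10, 11, 12, 16, 18, 20}


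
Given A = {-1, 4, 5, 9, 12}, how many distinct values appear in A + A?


A + A = {a + a' : a, a' ∈ A}; |A| = 5.
General bounds: 2|A| - 1 ≤ |A + A| ≤ |A|(|A|+1)/2, i.e. 9 ≤ |A + A| ≤ 15.
Lower bound 2|A|-1 is attained iff A is an arithmetic progression.
Enumerate sums a + a' for a ≤ a' (symmetric, so this suffices):
a = -1: -1+-1=-2, -1+4=3, -1+5=4, -1+9=8, -1+12=11
a = 4: 4+4=8, 4+5=9, 4+9=13, 4+12=16
a = 5: 5+5=10, 5+9=14, 5+12=17
a = 9: 9+9=18, 9+12=21
a = 12: 12+12=24
Distinct sums: {-2, 3, 4, 8, 9, 10, 11, 13, 14, 16, 17, 18, 21, 24}
|A + A| = 14

|A + A| = 14


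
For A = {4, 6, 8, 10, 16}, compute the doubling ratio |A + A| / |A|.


|A| = 5.
Compute A + A by enumerating all 25 pairs.
A + A = {8, 10, 12, 14, 16, 18, 20, 22, 24, 26, 32}, so |A + A| = 11.
K = |A + A| / |A| = 11/5 (already in lowest terms) ≈ 2.2000.
Reference: AP of size 5 gives K = 9/5 ≈ 1.8000; a fully generic set of size 5 gives K ≈ 3.0000.

|A| = 5, |A + A| = 11, K = 11/5.


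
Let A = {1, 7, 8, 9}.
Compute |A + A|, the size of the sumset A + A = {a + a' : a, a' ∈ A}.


A + A = {a + a' : a, a' ∈ A}; |A| = 4.
General bounds: 2|A| - 1 ≤ |A + A| ≤ |A|(|A|+1)/2, i.e. 7 ≤ |A + A| ≤ 10.
Lower bound 2|A|-1 is attained iff A is an arithmetic progression.
Enumerate sums a + a' for a ≤ a' (symmetric, so this suffices):
a = 1: 1+1=2, 1+7=8, 1+8=9, 1+9=10
a = 7: 7+7=14, 7+8=15, 7+9=16
a = 8: 8+8=16, 8+9=17
a = 9: 9+9=18
Distinct sums: {2, 8, 9, 10, 14, 15, 16, 17, 18}
|A + A| = 9

|A + A| = 9


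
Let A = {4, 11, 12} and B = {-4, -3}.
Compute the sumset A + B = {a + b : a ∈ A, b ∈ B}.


A + B = {a + b : a ∈ A, b ∈ B}.
Enumerate all |A|·|B| = 3·2 = 6 pairs (a, b) and collect distinct sums.
a = 4: 4+-4=0, 4+-3=1
a = 11: 11+-4=7, 11+-3=8
a = 12: 12+-4=8, 12+-3=9
Collecting distinct sums: A + B = {0, 1, 7, 8, 9}
|A + B| = 5

A + B = {0, 1, 7, 8, 9}


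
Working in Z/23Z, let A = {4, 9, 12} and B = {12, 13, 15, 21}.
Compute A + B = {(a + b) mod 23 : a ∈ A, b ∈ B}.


Work in Z/23Z: reduce every sum a + b modulo 23.
Enumerate all 12 pairs:
a = 4: 4+12=16, 4+13=17, 4+15=19, 4+21=2
a = 9: 9+12=21, 9+13=22, 9+15=1, 9+21=7
a = 12: 12+12=1, 12+13=2, 12+15=4, 12+21=10
Distinct residues collected: {1, 2, 4, 7, 10, 16, 17, 19, 21, 22}
|A + B| = 10 (out of 23 total residues).

A + B = {1, 2, 4, 7, 10, 16, 17, 19, 21, 22}


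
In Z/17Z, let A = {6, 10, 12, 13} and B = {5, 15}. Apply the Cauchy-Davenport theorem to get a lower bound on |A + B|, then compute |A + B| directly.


Cauchy-Davenport: |A + B| ≥ min(p, |A| + |B| - 1) for A, B nonempty in Z/pZ.
|A| = 4, |B| = 2, p = 17.
CD lower bound = min(17, 4 + 2 - 1) = min(17, 5) = 5.
Compute A + B mod 17 directly:
a = 6: 6+5=11, 6+15=4
a = 10: 10+5=15, 10+15=8
a = 12: 12+5=0, 12+15=10
a = 13: 13+5=1, 13+15=11
A + B = {0, 1, 4, 8, 10, 11, 15}, so |A + B| = 7.
Verify: 7 ≥ 5? Yes ✓.

CD lower bound = 5, actual |A + B| = 7.


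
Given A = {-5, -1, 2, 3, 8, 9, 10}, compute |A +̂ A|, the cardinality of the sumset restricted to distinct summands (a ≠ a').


Restricted sumset: A +̂ A = {a + a' : a ∈ A, a' ∈ A, a ≠ a'}.
Equivalently, take A + A and drop any sum 2a that is achievable ONLY as a + a for a ∈ A (i.e. sums representable only with equal summands).
Enumerate pairs (a, a') with a < a' (symmetric, so each unordered pair gives one sum; this covers all a ≠ a'):
  -5 + -1 = -6
  -5 + 2 = -3
  -5 + 3 = -2
  -5 + 8 = 3
  -5 + 9 = 4
  -5 + 10 = 5
  -1 + 2 = 1
  -1 + 3 = 2
  -1 + 8 = 7
  -1 + 9 = 8
  -1 + 10 = 9
  2 + 3 = 5
  2 + 8 = 10
  2 + 9 = 11
  2 + 10 = 12
  3 + 8 = 11
  3 + 9 = 12
  3 + 10 = 13
  8 + 9 = 17
  8 + 10 = 18
  9 + 10 = 19
Collected distinct sums: {-6, -3, -2, 1, 2, 3, 4, 5, 7, 8, 9, 10, 11, 12, 13, 17, 18, 19}
|A +̂ A| = 18
(Reference bound: |A +̂ A| ≥ 2|A| - 3 for |A| ≥ 2, with |A| = 7 giving ≥ 11.)

|A +̂ A| = 18


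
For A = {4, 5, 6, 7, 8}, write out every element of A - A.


A - A = {a - a' : a, a' ∈ A}.
Compute a - a' for each ordered pair (a, a'):
a = 4: 4-4=0, 4-5=-1, 4-6=-2, 4-7=-3, 4-8=-4
a = 5: 5-4=1, 5-5=0, 5-6=-1, 5-7=-2, 5-8=-3
a = 6: 6-4=2, 6-5=1, 6-6=0, 6-7=-1, 6-8=-2
a = 7: 7-4=3, 7-5=2, 7-6=1, 7-7=0, 7-8=-1
a = 8: 8-4=4, 8-5=3, 8-6=2, 8-7=1, 8-8=0
Collecting distinct values (and noting 0 appears from a-a):
A - A = {-4, -3, -2, -1, 0, 1, 2, 3, 4}
|A - A| = 9

A - A = {-4, -3, -2, -1, 0, 1, 2, 3, 4}


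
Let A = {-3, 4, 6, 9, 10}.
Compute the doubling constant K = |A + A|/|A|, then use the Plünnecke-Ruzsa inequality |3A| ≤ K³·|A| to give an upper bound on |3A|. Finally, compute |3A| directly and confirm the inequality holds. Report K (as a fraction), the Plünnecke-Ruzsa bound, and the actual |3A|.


|A| = 5.
Step 1: Compute A + A by enumerating all 25 pairs.
A + A = {-6, 1, 3, 6, 7, 8, 10, 12, 13, 14, 15, 16, 18, 19, 20}, so |A + A| = 15.
Step 2: Doubling constant K = |A + A|/|A| = 15/5 = 15/5 ≈ 3.0000.
Step 3: Plünnecke-Ruzsa gives |3A| ≤ K³·|A| = (3.0000)³ · 5 ≈ 135.0000.
Step 4: Compute 3A = A + A + A directly by enumerating all triples (a,b,c) ∈ A³; |3A| = 29.
Step 5: Check 29 ≤ 135.0000? Yes ✓.

K = 15/5, Plünnecke-Ruzsa bound K³|A| ≈ 135.0000, |3A| = 29, inequality holds.


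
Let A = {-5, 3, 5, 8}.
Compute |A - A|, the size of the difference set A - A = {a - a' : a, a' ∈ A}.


A - A = {a - a' : a, a' ∈ A}; |A| = 4.
Bounds: 2|A|-1 ≤ |A - A| ≤ |A|² - |A| + 1, i.e. 7 ≤ |A - A| ≤ 13.
Note: 0 ∈ A - A always (from a - a). The set is symmetric: if d ∈ A - A then -d ∈ A - A.
Enumerate nonzero differences d = a - a' with a > a' (then include -d):
Positive differences: {2, 3, 5, 8, 10, 13}
Full difference set: {0} ∪ (positive diffs) ∪ (negative diffs).
|A - A| = 1 + 2·6 = 13 (matches direct enumeration: 13).

|A - A| = 13


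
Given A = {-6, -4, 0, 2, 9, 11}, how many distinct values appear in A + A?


A + A = {a + a' : a, a' ∈ A}; |A| = 6.
General bounds: 2|A| - 1 ≤ |A + A| ≤ |A|(|A|+1)/2, i.e. 11 ≤ |A + A| ≤ 21.
Lower bound 2|A|-1 is attained iff A is an arithmetic progression.
Enumerate sums a + a' for a ≤ a' (symmetric, so this suffices):
a = -6: -6+-6=-12, -6+-4=-10, -6+0=-6, -6+2=-4, -6+9=3, -6+11=5
a = -4: -4+-4=-8, -4+0=-4, -4+2=-2, -4+9=5, -4+11=7
a = 0: 0+0=0, 0+2=2, 0+9=9, 0+11=11
a = 2: 2+2=4, 2+9=11, 2+11=13
a = 9: 9+9=18, 9+11=20
a = 11: 11+11=22
Distinct sums: {-12, -10, -8, -6, -4, -2, 0, 2, 3, 4, 5, 7, 9, 11, 13, 18, 20, 22}
|A + A| = 18

|A + A| = 18


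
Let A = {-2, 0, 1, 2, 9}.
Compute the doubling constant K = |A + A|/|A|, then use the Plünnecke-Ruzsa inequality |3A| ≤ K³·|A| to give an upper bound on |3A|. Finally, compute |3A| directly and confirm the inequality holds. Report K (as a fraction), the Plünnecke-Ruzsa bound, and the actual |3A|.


|A| = 5.
Step 1: Compute A + A by enumerating all 25 pairs.
A + A = {-4, -2, -1, 0, 1, 2, 3, 4, 7, 9, 10, 11, 18}, so |A + A| = 13.
Step 2: Doubling constant K = |A + A|/|A| = 13/5 = 13/5 ≈ 2.6000.
Step 3: Plünnecke-Ruzsa gives |3A| ≤ K³·|A| = (2.6000)³ · 5 ≈ 87.8800.
Step 4: Compute 3A = A + A + A directly by enumerating all triples (a,b,c) ∈ A³; |3A| = 24.
Step 5: Check 24 ≤ 87.8800? Yes ✓.

K = 13/5, Plünnecke-Ruzsa bound K³|A| ≈ 87.8800, |3A| = 24, inequality holds.


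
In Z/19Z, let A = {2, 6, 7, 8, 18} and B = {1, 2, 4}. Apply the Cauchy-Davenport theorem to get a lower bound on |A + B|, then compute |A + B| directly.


Cauchy-Davenport: |A + B| ≥ min(p, |A| + |B| - 1) for A, B nonempty in Z/pZ.
|A| = 5, |B| = 3, p = 19.
CD lower bound = min(19, 5 + 3 - 1) = min(19, 7) = 7.
Compute A + B mod 19 directly:
a = 2: 2+1=3, 2+2=4, 2+4=6
a = 6: 6+1=7, 6+2=8, 6+4=10
a = 7: 7+1=8, 7+2=9, 7+4=11
a = 8: 8+1=9, 8+2=10, 8+4=12
a = 18: 18+1=0, 18+2=1, 18+4=3
A + B = {0, 1, 3, 4, 6, 7, 8, 9, 10, 11, 12}, so |A + B| = 11.
Verify: 11 ≥ 7? Yes ✓.

CD lower bound = 7, actual |A + B| = 11.


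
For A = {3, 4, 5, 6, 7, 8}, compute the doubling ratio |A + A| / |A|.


|A| = 6.
Compute A + A by enumerating all 36 pairs.
A + A = {6, 7, 8, 9, 10, 11, 12, 13, 14, 15, 16}, so |A + A| = 11.
K = |A + A| / |A| = 11/6 (already in lowest terms) ≈ 1.8333.
Reference: AP of size 6 gives K = 11/6 ≈ 1.8333; a fully generic set of size 6 gives K ≈ 3.5000.

|A| = 6, |A + A| = 11, K = 11/6.


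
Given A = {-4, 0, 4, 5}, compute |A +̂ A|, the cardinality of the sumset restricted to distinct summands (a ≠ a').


Restricted sumset: A +̂ A = {a + a' : a ∈ A, a' ∈ A, a ≠ a'}.
Equivalently, take A + A and drop any sum 2a that is achievable ONLY as a + a for a ∈ A (i.e. sums representable only with equal summands).
Enumerate pairs (a, a') with a < a' (symmetric, so each unordered pair gives one sum; this covers all a ≠ a'):
  -4 + 0 = -4
  -4 + 4 = 0
  -4 + 5 = 1
  0 + 4 = 4
  0 + 5 = 5
  4 + 5 = 9
Collected distinct sums: {-4, 0, 1, 4, 5, 9}
|A +̂ A| = 6
(Reference bound: |A +̂ A| ≥ 2|A| - 3 for |A| ≥ 2, with |A| = 4 giving ≥ 5.)

|A +̂ A| = 6


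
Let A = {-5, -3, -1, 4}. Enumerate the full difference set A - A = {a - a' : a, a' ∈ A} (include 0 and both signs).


A - A = {a - a' : a, a' ∈ A}.
Compute a - a' for each ordered pair (a, a'):
a = -5: -5--5=0, -5--3=-2, -5--1=-4, -5-4=-9
a = -3: -3--5=2, -3--3=0, -3--1=-2, -3-4=-7
a = -1: -1--5=4, -1--3=2, -1--1=0, -1-4=-5
a = 4: 4--5=9, 4--3=7, 4--1=5, 4-4=0
Collecting distinct values (and noting 0 appears from a-a):
A - A = {-9, -7, -5, -4, -2, 0, 2, 4, 5, 7, 9}
|A - A| = 11

A - A = {-9, -7, -5, -4, -2, 0, 2, 4, 5, 7, 9}


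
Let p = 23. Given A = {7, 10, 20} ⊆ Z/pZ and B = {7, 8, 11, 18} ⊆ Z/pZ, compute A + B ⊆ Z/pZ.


Work in Z/23Z: reduce every sum a + b modulo 23.
Enumerate all 12 pairs:
a = 7: 7+7=14, 7+8=15, 7+11=18, 7+18=2
a = 10: 10+7=17, 10+8=18, 10+11=21, 10+18=5
a = 20: 20+7=4, 20+8=5, 20+11=8, 20+18=15
Distinct residues collected: {2, 4, 5, 8, 14, 15, 17, 18, 21}
|A + B| = 9 (out of 23 total residues).

A + B = {2, 4, 5, 8, 14, 15, 17, 18, 21}


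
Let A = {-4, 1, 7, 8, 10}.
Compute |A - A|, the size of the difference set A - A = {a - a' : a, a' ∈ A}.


A - A = {a - a' : a, a' ∈ A}; |A| = 5.
Bounds: 2|A|-1 ≤ |A - A| ≤ |A|² - |A| + 1, i.e. 9 ≤ |A - A| ≤ 21.
Note: 0 ∈ A - A always (from a - a). The set is symmetric: if d ∈ A - A then -d ∈ A - A.
Enumerate nonzero differences d = a - a' with a > a' (then include -d):
Positive differences: {1, 2, 3, 5, 6, 7, 9, 11, 12, 14}
Full difference set: {0} ∪ (positive diffs) ∪ (negative diffs).
|A - A| = 1 + 2·10 = 21 (matches direct enumeration: 21).

|A - A| = 21


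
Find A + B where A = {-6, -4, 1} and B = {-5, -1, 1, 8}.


A + B = {a + b : a ∈ A, b ∈ B}.
Enumerate all |A|·|B| = 3·4 = 12 pairs (a, b) and collect distinct sums.
a = -6: -6+-5=-11, -6+-1=-7, -6+1=-5, -6+8=2
a = -4: -4+-5=-9, -4+-1=-5, -4+1=-3, -4+8=4
a = 1: 1+-5=-4, 1+-1=0, 1+1=2, 1+8=9
Collecting distinct sums: A + B = {-11, -9, -7, -5, -4, -3, 0, 2, 4, 9}
|A + B| = 10

A + B = {-11, -9, -7, -5, -4, -3, 0, 2, 4, 9}


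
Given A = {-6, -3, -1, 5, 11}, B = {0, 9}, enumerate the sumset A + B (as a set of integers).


A + B = {a + b : a ∈ A, b ∈ B}.
Enumerate all |A|·|B| = 5·2 = 10 pairs (a, b) and collect distinct sums.
a = -6: -6+0=-6, -6+9=3
a = -3: -3+0=-3, -3+9=6
a = -1: -1+0=-1, -1+9=8
a = 5: 5+0=5, 5+9=14
a = 11: 11+0=11, 11+9=20
Collecting distinct sums: A + B = {-6, -3, -1, 3, 5, 6, 8, 11, 14, 20}
|A + B| = 10

A + B = {-6, -3, -1, 3, 5, 6, 8, 11, 14, 20}


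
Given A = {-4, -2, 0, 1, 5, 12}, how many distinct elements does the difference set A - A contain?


A - A = {a - a' : a, a' ∈ A}; |A| = 6.
Bounds: 2|A|-1 ≤ |A - A| ≤ |A|² - |A| + 1, i.e. 11 ≤ |A - A| ≤ 31.
Note: 0 ∈ A - A always (from a - a). The set is symmetric: if d ∈ A - A then -d ∈ A - A.
Enumerate nonzero differences d = a - a' with a > a' (then include -d):
Positive differences: {1, 2, 3, 4, 5, 7, 9, 11, 12, 14, 16}
Full difference set: {0} ∪ (positive diffs) ∪ (negative diffs).
|A - A| = 1 + 2·11 = 23 (matches direct enumeration: 23).

|A - A| = 23


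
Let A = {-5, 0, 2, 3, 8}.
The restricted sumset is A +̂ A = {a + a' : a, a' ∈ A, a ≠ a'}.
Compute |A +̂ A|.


Restricted sumset: A +̂ A = {a + a' : a ∈ A, a' ∈ A, a ≠ a'}.
Equivalently, take A + A and drop any sum 2a that is achievable ONLY as a + a for a ∈ A (i.e. sums representable only with equal summands).
Enumerate pairs (a, a') with a < a' (symmetric, so each unordered pair gives one sum; this covers all a ≠ a'):
  -5 + 0 = -5
  -5 + 2 = -3
  -5 + 3 = -2
  -5 + 8 = 3
  0 + 2 = 2
  0 + 3 = 3
  0 + 8 = 8
  2 + 3 = 5
  2 + 8 = 10
  3 + 8 = 11
Collected distinct sums: {-5, -3, -2, 2, 3, 5, 8, 10, 11}
|A +̂ A| = 9
(Reference bound: |A +̂ A| ≥ 2|A| - 3 for |A| ≥ 2, with |A| = 5 giving ≥ 7.)

|A +̂ A| = 9


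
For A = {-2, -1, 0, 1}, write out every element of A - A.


A - A = {a - a' : a, a' ∈ A}.
Compute a - a' for each ordered pair (a, a'):
a = -2: -2--2=0, -2--1=-1, -2-0=-2, -2-1=-3
a = -1: -1--2=1, -1--1=0, -1-0=-1, -1-1=-2
a = 0: 0--2=2, 0--1=1, 0-0=0, 0-1=-1
a = 1: 1--2=3, 1--1=2, 1-0=1, 1-1=0
Collecting distinct values (and noting 0 appears from a-a):
A - A = {-3, -2, -1, 0, 1, 2, 3}
|A - A| = 7

A - A = {-3, -2, -1, 0, 1, 2, 3}


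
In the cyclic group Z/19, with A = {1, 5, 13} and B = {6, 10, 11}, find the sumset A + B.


Work in Z/19Z: reduce every sum a + b modulo 19.
Enumerate all 9 pairs:
a = 1: 1+6=7, 1+10=11, 1+11=12
a = 5: 5+6=11, 5+10=15, 5+11=16
a = 13: 13+6=0, 13+10=4, 13+11=5
Distinct residues collected: {0, 4, 5, 7, 11, 12, 15, 16}
|A + B| = 8 (out of 19 total residues).

A + B = {0, 4, 5, 7, 11, 12, 15, 16}


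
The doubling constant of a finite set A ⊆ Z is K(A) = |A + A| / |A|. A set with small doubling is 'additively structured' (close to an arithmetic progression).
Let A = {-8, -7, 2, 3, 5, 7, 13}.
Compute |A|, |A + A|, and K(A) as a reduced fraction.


|A| = 7.
Compute A + A by enumerating all 49 pairs.
A + A = {-16, -15, -14, -6, -5, -4, -3, -2, -1, 0, 4, 5, 6, 7, 8, 9, 10, 12, 14, 15, 16, 18, 20, 26}, so |A + A| = 24.
K = |A + A| / |A| = 24/7 (already in lowest terms) ≈ 3.4286.
Reference: AP of size 7 gives K = 13/7 ≈ 1.8571; a fully generic set of size 7 gives K ≈ 4.0000.

|A| = 7, |A + A| = 24, K = 24/7.


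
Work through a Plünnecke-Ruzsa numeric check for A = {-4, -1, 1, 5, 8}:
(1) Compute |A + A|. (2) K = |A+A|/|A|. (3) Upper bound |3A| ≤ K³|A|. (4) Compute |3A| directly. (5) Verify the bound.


|A| = 5.
Step 1: Compute A + A by enumerating all 25 pairs.
A + A = {-8, -5, -3, -2, 0, 1, 2, 4, 6, 7, 9, 10, 13, 16}, so |A + A| = 14.
Step 2: Doubling constant K = |A + A|/|A| = 14/5 = 14/5 ≈ 2.8000.
Step 3: Plünnecke-Ruzsa gives |3A| ≤ K³·|A| = (2.8000)³ · 5 ≈ 109.7600.
Step 4: Compute 3A = A + A + A directly by enumerating all triples (a,b,c) ∈ A³; |3A| = 26.
Step 5: Check 26 ≤ 109.7600? Yes ✓.

K = 14/5, Plünnecke-Ruzsa bound K³|A| ≈ 109.7600, |3A| = 26, inequality holds.


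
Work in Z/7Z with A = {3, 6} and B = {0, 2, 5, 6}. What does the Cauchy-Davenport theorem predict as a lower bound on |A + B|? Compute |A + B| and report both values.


Cauchy-Davenport: |A + B| ≥ min(p, |A| + |B| - 1) for A, B nonempty in Z/pZ.
|A| = 2, |B| = 4, p = 7.
CD lower bound = min(7, 2 + 4 - 1) = min(7, 5) = 5.
Compute A + B mod 7 directly:
a = 3: 3+0=3, 3+2=5, 3+5=1, 3+6=2
a = 6: 6+0=6, 6+2=1, 6+5=4, 6+6=5
A + B = {1, 2, 3, 4, 5, 6}, so |A + B| = 6.
Verify: 6 ≥ 5? Yes ✓.

CD lower bound = 5, actual |A + B| = 6.


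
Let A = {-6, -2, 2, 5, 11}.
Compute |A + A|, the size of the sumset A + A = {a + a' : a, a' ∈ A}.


A + A = {a + a' : a, a' ∈ A}; |A| = 5.
General bounds: 2|A| - 1 ≤ |A + A| ≤ |A|(|A|+1)/2, i.e. 9 ≤ |A + A| ≤ 15.
Lower bound 2|A|-1 is attained iff A is an arithmetic progression.
Enumerate sums a + a' for a ≤ a' (symmetric, so this suffices):
a = -6: -6+-6=-12, -6+-2=-8, -6+2=-4, -6+5=-1, -6+11=5
a = -2: -2+-2=-4, -2+2=0, -2+5=3, -2+11=9
a = 2: 2+2=4, 2+5=7, 2+11=13
a = 5: 5+5=10, 5+11=16
a = 11: 11+11=22
Distinct sums: {-12, -8, -4, -1, 0, 3, 4, 5, 7, 9, 10, 13, 16, 22}
|A + A| = 14

|A + A| = 14


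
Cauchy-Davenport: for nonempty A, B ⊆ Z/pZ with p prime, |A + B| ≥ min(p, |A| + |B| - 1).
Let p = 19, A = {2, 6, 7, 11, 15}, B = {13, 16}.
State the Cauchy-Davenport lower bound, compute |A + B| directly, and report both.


Cauchy-Davenport: |A + B| ≥ min(p, |A| + |B| - 1) for A, B nonempty in Z/pZ.
|A| = 5, |B| = 2, p = 19.
CD lower bound = min(19, 5 + 2 - 1) = min(19, 6) = 6.
Compute A + B mod 19 directly:
a = 2: 2+13=15, 2+16=18
a = 6: 6+13=0, 6+16=3
a = 7: 7+13=1, 7+16=4
a = 11: 11+13=5, 11+16=8
a = 15: 15+13=9, 15+16=12
A + B = {0, 1, 3, 4, 5, 8, 9, 12, 15, 18}, so |A + B| = 10.
Verify: 10 ≥ 6? Yes ✓.

CD lower bound = 6, actual |A + B| = 10.


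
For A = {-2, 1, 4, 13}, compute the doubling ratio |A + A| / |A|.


|A| = 4.
Compute A + A by enumerating all 16 pairs.
A + A = {-4, -1, 2, 5, 8, 11, 14, 17, 26}, so |A + A| = 9.
K = |A + A| / |A| = 9/4 (already in lowest terms) ≈ 2.2500.
Reference: AP of size 4 gives K = 7/4 ≈ 1.7500; a fully generic set of size 4 gives K ≈ 2.5000.

|A| = 4, |A + A| = 9, K = 9/4.


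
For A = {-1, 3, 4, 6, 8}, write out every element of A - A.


A - A = {a - a' : a, a' ∈ A}.
Compute a - a' for each ordered pair (a, a'):
a = -1: -1--1=0, -1-3=-4, -1-4=-5, -1-6=-7, -1-8=-9
a = 3: 3--1=4, 3-3=0, 3-4=-1, 3-6=-3, 3-8=-5
a = 4: 4--1=5, 4-3=1, 4-4=0, 4-6=-2, 4-8=-4
a = 6: 6--1=7, 6-3=3, 6-4=2, 6-6=0, 6-8=-2
a = 8: 8--1=9, 8-3=5, 8-4=4, 8-6=2, 8-8=0
Collecting distinct values (and noting 0 appears from a-a):
A - A = {-9, -7, -5, -4, -3, -2, -1, 0, 1, 2, 3, 4, 5, 7, 9}
|A - A| = 15

A - A = {-9, -7, -5, -4, -3, -2, -1, 0, 1, 2, 3, 4, 5, 7, 9}


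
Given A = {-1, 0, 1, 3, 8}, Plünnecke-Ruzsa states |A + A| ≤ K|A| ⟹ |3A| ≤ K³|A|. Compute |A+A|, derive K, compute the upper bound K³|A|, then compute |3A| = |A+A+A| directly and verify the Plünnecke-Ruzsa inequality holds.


|A| = 5.
Step 1: Compute A + A by enumerating all 25 pairs.
A + A = {-2, -1, 0, 1, 2, 3, 4, 6, 7, 8, 9, 11, 16}, so |A + A| = 13.
Step 2: Doubling constant K = |A + A|/|A| = 13/5 = 13/5 ≈ 2.6000.
Step 3: Plünnecke-Ruzsa gives |3A| ≤ K³·|A| = (2.6000)³ · 5 ≈ 87.8800.
Step 4: Compute 3A = A + A + A directly by enumerating all triples (a,b,c) ∈ A³; |3A| = 22.
Step 5: Check 22 ≤ 87.8800? Yes ✓.

K = 13/5, Plünnecke-Ruzsa bound K³|A| ≈ 87.8800, |3A| = 22, inequality holds.


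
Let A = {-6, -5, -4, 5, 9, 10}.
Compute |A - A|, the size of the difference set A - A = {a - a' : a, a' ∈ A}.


A - A = {a - a' : a, a' ∈ A}; |A| = 6.
Bounds: 2|A|-1 ≤ |A - A| ≤ |A|² - |A| + 1, i.e. 11 ≤ |A - A| ≤ 31.
Note: 0 ∈ A - A always (from a - a). The set is symmetric: if d ∈ A - A then -d ∈ A - A.
Enumerate nonzero differences d = a - a' with a > a' (then include -d):
Positive differences: {1, 2, 4, 5, 9, 10, 11, 13, 14, 15, 16}
Full difference set: {0} ∪ (positive diffs) ∪ (negative diffs).
|A - A| = 1 + 2·11 = 23 (matches direct enumeration: 23).

|A - A| = 23


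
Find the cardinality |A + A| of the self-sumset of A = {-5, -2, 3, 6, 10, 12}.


A + A = {a + a' : a, a' ∈ A}; |A| = 6.
General bounds: 2|A| - 1 ≤ |A + A| ≤ |A|(|A|+1)/2, i.e. 11 ≤ |A + A| ≤ 21.
Lower bound 2|A|-1 is attained iff A is an arithmetic progression.
Enumerate sums a + a' for a ≤ a' (symmetric, so this suffices):
a = -5: -5+-5=-10, -5+-2=-7, -5+3=-2, -5+6=1, -5+10=5, -5+12=7
a = -2: -2+-2=-4, -2+3=1, -2+6=4, -2+10=8, -2+12=10
a = 3: 3+3=6, 3+6=9, 3+10=13, 3+12=15
a = 6: 6+6=12, 6+10=16, 6+12=18
a = 10: 10+10=20, 10+12=22
a = 12: 12+12=24
Distinct sums: {-10, -7, -4, -2, 1, 4, 5, 6, 7, 8, 9, 10, 12, 13, 15, 16, 18, 20, 22, 24}
|A + A| = 20

|A + A| = 20


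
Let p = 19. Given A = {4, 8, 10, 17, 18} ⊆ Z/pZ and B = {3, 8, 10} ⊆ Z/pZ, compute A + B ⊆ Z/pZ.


Work in Z/19Z: reduce every sum a + b modulo 19.
Enumerate all 15 pairs:
a = 4: 4+3=7, 4+8=12, 4+10=14
a = 8: 8+3=11, 8+8=16, 8+10=18
a = 10: 10+3=13, 10+8=18, 10+10=1
a = 17: 17+3=1, 17+8=6, 17+10=8
a = 18: 18+3=2, 18+8=7, 18+10=9
Distinct residues collected: {1, 2, 6, 7, 8, 9, 11, 12, 13, 14, 16, 18}
|A + B| = 12 (out of 19 total residues).

A + B = {1, 2, 6, 7, 8, 9, 11, 12, 13, 14, 16, 18}


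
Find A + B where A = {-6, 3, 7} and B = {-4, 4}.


A + B = {a + b : a ∈ A, b ∈ B}.
Enumerate all |A|·|B| = 3·2 = 6 pairs (a, b) and collect distinct sums.
a = -6: -6+-4=-10, -6+4=-2
a = 3: 3+-4=-1, 3+4=7
a = 7: 7+-4=3, 7+4=11
Collecting distinct sums: A + B = {-10, -2, -1, 3, 7, 11}
|A + B| = 6

A + B = {-10, -2, -1, 3, 7, 11}


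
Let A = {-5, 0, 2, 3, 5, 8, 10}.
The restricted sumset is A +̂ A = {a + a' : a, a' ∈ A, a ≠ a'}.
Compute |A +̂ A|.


Restricted sumset: A +̂ A = {a + a' : a ∈ A, a' ∈ A, a ≠ a'}.
Equivalently, take A + A and drop any sum 2a that is achievable ONLY as a + a for a ∈ A (i.e. sums representable only with equal summands).
Enumerate pairs (a, a') with a < a' (symmetric, so each unordered pair gives one sum; this covers all a ≠ a'):
  -5 + 0 = -5
  -5 + 2 = -3
  -5 + 3 = -2
  -5 + 5 = 0
  -5 + 8 = 3
  -5 + 10 = 5
  0 + 2 = 2
  0 + 3 = 3
  0 + 5 = 5
  0 + 8 = 8
  0 + 10 = 10
  2 + 3 = 5
  2 + 5 = 7
  2 + 8 = 10
  2 + 10 = 12
  3 + 5 = 8
  3 + 8 = 11
  3 + 10 = 13
  5 + 8 = 13
  5 + 10 = 15
  8 + 10 = 18
Collected distinct sums: {-5, -3, -2, 0, 2, 3, 5, 7, 8, 10, 11, 12, 13, 15, 18}
|A +̂ A| = 15
(Reference bound: |A +̂ A| ≥ 2|A| - 3 for |A| ≥ 2, with |A| = 7 giving ≥ 11.)

|A +̂ A| = 15


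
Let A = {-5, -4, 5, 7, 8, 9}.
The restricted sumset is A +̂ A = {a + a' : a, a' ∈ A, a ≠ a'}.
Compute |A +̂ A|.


Restricted sumset: A +̂ A = {a + a' : a ∈ A, a' ∈ A, a ≠ a'}.
Equivalently, take A + A and drop any sum 2a that is achievable ONLY as a + a for a ∈ A (i.e. sums representable only with equal summands).
Enumerate pairs (a, a') with a < a' (symmetric, so each unordered pair gives one sum; this covers all a ≠ a'):
  -5 + -4 = -9
  -5 + 5 = 0
  -5 + 7 = 2
  -5 + 8 = 3
  -5 + 9 = 4
  -4 + 5 = 1
  -4 + 7 = 3
  -4 + 8 = 4
  -4 + 9 = 5
  5 + 7 = 12
  5 + 8 = 13
  5 + 9 = 14
  7 + 8 = 15
  7 + 9 = 16
  8 + 9 = 17
Collected distinct sums: {-9, 0, 1, 2, 3, 4, 5, 12, 13, 14, 15, 16, 17}
|A +̂ A| = 13
(Reference bound: |A +̂ A| ≥ 2|A| - 3 for |A| ≥ 2, with |A| = 6 giving ≥ 9.)

|A +̂ A| = 13


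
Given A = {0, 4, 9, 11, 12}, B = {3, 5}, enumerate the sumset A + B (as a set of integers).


A + B = {a + b : a ∈ A, b ∈ B}.
Enumerate all |A|·|B| = 5·2 = 10 pairs (a, b) and collect distinct sums.
a = 0: 0+3=3, 0+5=5
a = 4: 4+3=7, 4+5=9
a = 9: 9+3=12, 9+5=14
a = 11: 11+3=14, 11+5=16
a = 12: 12+3=15, 12+5=17
Collecting distinct sums: A + B = {3, 5, 7, 9, 12, 14, 15, 16, 17}
|A + B| = 9

A + B = {3, 5, 7, 9, 12, 14, 15, 16, 17}


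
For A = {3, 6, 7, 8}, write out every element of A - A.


A - A = {a - a' : a, a' ∈ A}.
Compute a - a' for each ordered pair (a, a'):
a = 3: 3-3=0, 3-6=-3, 3-7=-4, 3-8=-5
a = 6: 6-3=3, 6-6=0, 6-7=-1, 6-8=-2
a = 7: 7-3=4, 7-6=1, 7-7=0, 7-8=-1
a = 8: 8-3=5, 8-6=2, 8-7=1, 8-8=0
Collecting distinct values (and noting 0 appears from a-a):
A - A = {-5, -4, -3, -2, -1, 0, 1, 2, 3, 4, 5}
|A - A| = 11

A - A = {-5, -4, -3, -2, -1, 0, 1, 2, 3, 4, 5}


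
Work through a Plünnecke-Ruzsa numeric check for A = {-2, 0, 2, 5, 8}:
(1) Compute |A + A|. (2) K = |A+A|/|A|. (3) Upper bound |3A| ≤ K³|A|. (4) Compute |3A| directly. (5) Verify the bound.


|A| = 5.
Step 1: Compute A + A by enumerating all 25 pairs.
A + A = {-4, -2, 0, 2, 3, 4, 5, 6, 7, 8, 10, 13, 16}, so |A + A| = 13.
Step 2: Doubling constant K = |A + A|/|A| = 13/5 = 13/5 ≈ 2.6000.
Step 3: Plünnecke-Ruzsa gives |3A| ≤ K³·|A| = (2.6000)³ · 5 ≈ 87.8800.
Step 4: Compute 3A = A + A + A directly by enumerating all triples (a,b,c) ∈ A³; |3A| = 23.
Step 5: Check 23 ≤ 87.8800? Yes ✓.

K = 13/5, Plünnecke-Ruzsa bound K³|A| ≈ 87.8800, |3A| = 23, inequality holds.


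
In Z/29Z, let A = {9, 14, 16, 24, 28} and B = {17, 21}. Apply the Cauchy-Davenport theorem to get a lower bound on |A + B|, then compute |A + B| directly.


Cauchy-Davenport: |A + B| ≥ min(p, |A| + |B| - 1) for A, B nonempty in Z/pZ.
|A| = 5, |B| = 2, p = 29.
CD lower bound = min(29, 5 + 2 - 1) = min(29, 6) = 6.
Compute A + B mod 29 directly:
a = 9: 9+17=26, 9+21=1
a = 14: 14+17=2, 14+21=6
a = 16: 16+17=4, 16+21=8
a = 24: 24+17=12, 24+21=16
a = 28: 28+17=16, 28+21=20
A + B = {1, 2, 4, 6, 8, 12, 16, 20, 26}, so |A + B| = 9.
Verify: 9 ≥ 6? Yes ✓.

CD lower bound = 6, actual |A + B| = 9.


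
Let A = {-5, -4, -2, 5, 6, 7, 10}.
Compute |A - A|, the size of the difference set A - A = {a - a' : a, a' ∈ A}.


A - A = {a - a' : a, a' ∈ A}; |A| = 7.
Bounds: 2|A|-1 ≤ |A - A| ≤ |A|² - |A| + 1, i.e. 13 ≤ |A - A| ≤ 43.
Note: 0 ∈ A - A always (from a - a). The set is symmetric: if d ∈ A - A then -d ∈ A - A.
Enumerate nonzero differences d = a - a' with a > a' (then include -d):
Positive differences: {1, 2, 3, 4, 5, 7, 8, 9, 10, 11, 12, 14, 15}
Full difference set: {0} ∪ (positive diffs) ∪ (negative diffs).
|A - A| = 1 + 2·13 = 27 (matches direct enumeration: 27).

|A - A| = 27


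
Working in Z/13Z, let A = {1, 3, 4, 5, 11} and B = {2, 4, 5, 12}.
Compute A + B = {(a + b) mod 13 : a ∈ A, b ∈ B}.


Work in Z/13Z: reduce every sum a + b modulo 13.
Enumerate all 20 pairs:
a = 1: 1+2=3, 1+4=5, 1+5=6, 1+12=0
a = 3: 3+2=5, 3+4=7, 3+5=8, 3+12=2
a = 4: 4+2=6, 4+4=8, 4+5=9, 4+12=3
a = 5: 5+2=7, 5+4=9, 5+5=10, 5+12=4
a = 11: 11+2=0, 11+4=2, 11+5=3, 11+12=10
Distinct residues collected: {0, 2, 3, 4, 5, 6, 7, 8, 9, 10}
|A + B| = 10 (out of 13 total residues).

A + B = {0, 2, 3, 4, 5, 6, 7, 8, 9, 10}
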